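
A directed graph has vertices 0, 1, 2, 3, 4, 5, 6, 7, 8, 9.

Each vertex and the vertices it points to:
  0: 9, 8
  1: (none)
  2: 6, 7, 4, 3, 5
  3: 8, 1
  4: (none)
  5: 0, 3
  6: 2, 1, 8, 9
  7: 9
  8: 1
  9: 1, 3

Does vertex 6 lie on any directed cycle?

6 is on a cycle iff 6 can reach itself via ≥1 edge.
6 → 2 → 6 — yes.

Yes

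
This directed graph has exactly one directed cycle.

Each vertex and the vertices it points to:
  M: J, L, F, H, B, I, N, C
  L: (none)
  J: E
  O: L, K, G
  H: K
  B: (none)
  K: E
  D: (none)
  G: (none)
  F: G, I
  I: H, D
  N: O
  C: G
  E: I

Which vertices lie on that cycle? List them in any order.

E, H, I, K

DFS with gray/black marking from I:
I gray
  H gray
    K gray
      E gray
        E→I: I is gray → back edge
Back edge closes the cycle I → H → K → E → I; its vertices are {E, H, I, K}.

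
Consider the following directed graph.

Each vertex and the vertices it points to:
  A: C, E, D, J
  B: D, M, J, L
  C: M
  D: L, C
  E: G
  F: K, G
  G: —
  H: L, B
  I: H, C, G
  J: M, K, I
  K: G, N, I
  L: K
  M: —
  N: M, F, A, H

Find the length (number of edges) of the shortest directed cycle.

3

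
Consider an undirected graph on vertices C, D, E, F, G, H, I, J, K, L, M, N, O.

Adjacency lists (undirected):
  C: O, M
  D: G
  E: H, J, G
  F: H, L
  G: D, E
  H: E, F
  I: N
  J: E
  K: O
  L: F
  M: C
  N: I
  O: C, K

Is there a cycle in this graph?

DFS, tracking each vertex's parent; an edge to a visited non-parent vertex closes a cycle.
Start from C:
visit C (parent –)
  visit O (parent C)
    O–C: parent, skip
    visit K (parent O)
      K–O: parent, skip
  visit M (parent C)
    M–C: parent, skip
visit D (parent –)
  visit G (parent D)
    G–D: parent, skip
    visit E (parent G)
      visit H (parent E)
        H–E: parent, skip
        visit F (parent H)
          F–H: parent, skip
          visit L (parent F)
            L–F: parent, skip
      visit J (parent E)
        J–E: parent, skip
      E–G: parent, skip
visit I (parent –)
  visit N (parent I)
    N–I: parent, skip
No non-parent visited neighbor found — the graph is a forest.

No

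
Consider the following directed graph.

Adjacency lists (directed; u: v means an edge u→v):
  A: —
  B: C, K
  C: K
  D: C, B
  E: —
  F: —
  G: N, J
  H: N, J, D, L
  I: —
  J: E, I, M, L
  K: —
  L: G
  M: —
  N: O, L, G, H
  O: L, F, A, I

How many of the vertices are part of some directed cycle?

A vertex is on a directed cycle iff it belongs to a strongly connected component of size ≥ 2 (or has a self-loop).
The vertices on cycles are {G, H, J, L, N, O} — 6 in total.

6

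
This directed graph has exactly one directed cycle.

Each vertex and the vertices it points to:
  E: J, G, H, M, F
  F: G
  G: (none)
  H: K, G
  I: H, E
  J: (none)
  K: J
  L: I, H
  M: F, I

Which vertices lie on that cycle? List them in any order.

E, I, M

DFS with gray/black marking from I:
I gray
  H gray
    K gray
      J gray
      J black
    K black
    G gray
    G black
  H black
  E gray
    E→J: J black — skip
    E→G: G black — skip
    E→H: H black — skip
    M gray
      F gray
        F→G: G black — skip
      F black
      M→I: I is gray → back edge
Back edge closes the cycle I → E → M → I; its vertices are {E, I, M}.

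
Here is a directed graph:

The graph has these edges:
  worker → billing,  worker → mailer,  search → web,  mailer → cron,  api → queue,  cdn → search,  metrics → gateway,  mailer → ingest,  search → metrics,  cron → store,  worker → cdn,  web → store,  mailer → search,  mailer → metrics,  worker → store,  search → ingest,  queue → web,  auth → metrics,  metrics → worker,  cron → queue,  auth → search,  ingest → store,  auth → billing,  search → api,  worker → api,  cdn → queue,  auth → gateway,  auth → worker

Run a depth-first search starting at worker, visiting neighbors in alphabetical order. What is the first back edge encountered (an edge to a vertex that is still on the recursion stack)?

DFS from worker (visiting neighbors in alphabetical order); mark gray on enter, black on exit:
worker gray
  api gray
    queue gray
      web gray
        store gray
        store black
      web black
    queue black
  api black
  billing gray
  billing black
  cdn gray
    cdn→queue: queue black — skip
    search gray
      search→api: api black — skip
      ingest gray
        ingest→store: store black — skip
      ingest black
      metrics gray
        gateway gray
        gateway black
        metrics→worker: worker is gray → back edge
First back edge: metrics → worker.

metrics->worker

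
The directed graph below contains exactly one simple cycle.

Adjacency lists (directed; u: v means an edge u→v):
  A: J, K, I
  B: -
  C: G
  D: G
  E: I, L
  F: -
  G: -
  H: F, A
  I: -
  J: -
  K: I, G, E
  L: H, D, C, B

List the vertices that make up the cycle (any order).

DFS with gray/black marking from L:
L gray
  H gray
    F gray
    F black
    A gray
      J gray
      J black
      K gray
        I gray
        I black
        G gray
        G black
        E gray
          E→I: I black — skip
          E→L: L is gray → back edge
Back edge closes the cycle L → H → A → K → E → L; its vertices are {A, E, H, K, L}.

A, E, H, K, L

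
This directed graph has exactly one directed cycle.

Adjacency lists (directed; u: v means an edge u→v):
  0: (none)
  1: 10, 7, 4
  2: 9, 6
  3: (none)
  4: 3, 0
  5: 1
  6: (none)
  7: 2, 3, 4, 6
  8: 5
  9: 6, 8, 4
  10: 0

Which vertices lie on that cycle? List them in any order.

DFS with gray/black marking from 5:
5 gray
  1 gray
    10 gray
      0 gray
      0 black
    10 black
    7 gray
      2 gray
        9 gray
          6 gray
          6 black
          8 gray
            8→5: 5 is gray → back edge
Back edge closes the cycle 5 → 1 → 7 → 2 → 9 → 8 → 5; its vertices are {1, 2, 5, 7, 8, 9}.

1, 2, 5, 7, 8, 9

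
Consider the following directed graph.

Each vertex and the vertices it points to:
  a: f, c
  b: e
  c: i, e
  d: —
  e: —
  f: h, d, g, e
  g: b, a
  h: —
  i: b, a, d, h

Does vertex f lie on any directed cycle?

f is on a cycle iff f can reach itself via ≥1 edge.
f → g → a → f — yes.

Yes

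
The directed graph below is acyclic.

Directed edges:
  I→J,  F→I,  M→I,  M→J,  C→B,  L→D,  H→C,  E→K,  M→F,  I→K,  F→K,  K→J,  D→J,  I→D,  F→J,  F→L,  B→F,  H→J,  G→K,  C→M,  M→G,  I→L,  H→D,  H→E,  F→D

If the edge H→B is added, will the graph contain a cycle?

No

Adding H→B creates a cycle iff B can already reach H.
Explore from B: no path reaches H. The graph stays acyclic.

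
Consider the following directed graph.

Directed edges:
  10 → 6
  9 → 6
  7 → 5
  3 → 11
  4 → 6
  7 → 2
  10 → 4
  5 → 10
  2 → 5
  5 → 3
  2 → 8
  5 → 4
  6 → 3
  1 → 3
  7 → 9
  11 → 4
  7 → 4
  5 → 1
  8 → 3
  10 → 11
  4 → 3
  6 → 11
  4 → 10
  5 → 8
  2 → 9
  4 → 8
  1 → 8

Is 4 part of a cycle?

4 is on a cycle iff 4 can reach itself via ≥1 edge.
4 → 10 → 4 — yes.

Yes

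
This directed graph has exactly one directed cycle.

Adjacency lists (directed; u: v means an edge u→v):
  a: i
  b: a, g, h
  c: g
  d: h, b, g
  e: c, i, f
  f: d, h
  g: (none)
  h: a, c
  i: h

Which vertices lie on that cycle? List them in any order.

DFS with gray/black marking from i:
i gray
  h gray
    a gray
      a→i: i is gray → back edge
Back edge closes the cycle i → h → a → i; its vertices are {a, h, i}.

a, h, i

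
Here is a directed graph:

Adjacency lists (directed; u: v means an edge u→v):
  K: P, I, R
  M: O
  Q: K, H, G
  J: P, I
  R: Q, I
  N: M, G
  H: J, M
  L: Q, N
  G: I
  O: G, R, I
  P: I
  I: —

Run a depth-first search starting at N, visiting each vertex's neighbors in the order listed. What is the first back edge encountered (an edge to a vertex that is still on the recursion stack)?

K->R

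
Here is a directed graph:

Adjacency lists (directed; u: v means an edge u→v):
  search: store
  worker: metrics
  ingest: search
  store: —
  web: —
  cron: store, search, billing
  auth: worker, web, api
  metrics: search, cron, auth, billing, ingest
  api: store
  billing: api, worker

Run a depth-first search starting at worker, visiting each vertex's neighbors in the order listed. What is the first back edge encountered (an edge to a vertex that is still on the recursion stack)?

billing→worker

DFS from worker (visiting each vertex's neighbors in the order listed); mark gray on enter, black on exit:
worker gray
  metrics gray
    search gray
      store gray
      store black
    search black
    cron gray
      cron→store: store black — skip
      cron→search: search black — skip
      billing gray
        api gray
          api→store: store black — skip
        api black
        billing→worker: worker is gray → back edge
First back edge: billing → worker.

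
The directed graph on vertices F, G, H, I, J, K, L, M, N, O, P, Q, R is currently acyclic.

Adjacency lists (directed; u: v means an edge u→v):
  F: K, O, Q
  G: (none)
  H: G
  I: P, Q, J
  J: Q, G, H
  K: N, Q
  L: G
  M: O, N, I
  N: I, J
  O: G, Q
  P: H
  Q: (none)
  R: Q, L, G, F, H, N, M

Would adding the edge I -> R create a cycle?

Adding I→R creates a cycle iff R can already reach I.
Path from R: R → M → I.
So R → … → I → R is a cycle.

Yes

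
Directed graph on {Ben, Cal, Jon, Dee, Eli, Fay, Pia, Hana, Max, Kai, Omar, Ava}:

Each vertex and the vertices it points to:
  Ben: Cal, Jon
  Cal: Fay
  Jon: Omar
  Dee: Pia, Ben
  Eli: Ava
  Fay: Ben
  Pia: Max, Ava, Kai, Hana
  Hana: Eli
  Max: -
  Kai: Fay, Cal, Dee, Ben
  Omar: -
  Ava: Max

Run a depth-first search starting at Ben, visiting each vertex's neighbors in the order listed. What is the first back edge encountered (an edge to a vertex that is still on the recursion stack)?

Fay→Ben

DFS from Ben (visiting each vertex's neighbors in the order listed); mark gray on enter, black on exit:
Ben gray
  Cal gray
    Fay gray
      Fay→Ben: Ben is gray → back edge
First back edge: Fay → Ben.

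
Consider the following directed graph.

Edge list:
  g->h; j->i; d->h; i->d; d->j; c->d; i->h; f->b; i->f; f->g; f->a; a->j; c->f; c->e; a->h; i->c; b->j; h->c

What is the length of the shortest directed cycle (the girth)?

3

For each vertex v, BFS finds the shortest path from v back to v.
The shortest such closed walk is i → d → j → i, length 3.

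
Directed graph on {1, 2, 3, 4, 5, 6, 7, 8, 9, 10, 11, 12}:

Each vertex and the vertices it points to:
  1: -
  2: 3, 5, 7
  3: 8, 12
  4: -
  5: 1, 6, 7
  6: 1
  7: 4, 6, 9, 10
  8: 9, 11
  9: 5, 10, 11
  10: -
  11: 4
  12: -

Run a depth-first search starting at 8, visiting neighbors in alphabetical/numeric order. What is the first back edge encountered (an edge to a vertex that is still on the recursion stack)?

DFS from 8 (visiting neighbors in alphabetical/numeric order); mark gray on enter, black on exit:
8 gray
  9 gray
    5 gray
      1 gray
      1 black
      6 gray
        6→1: 1 black — skip
      6 black
      7 gray
        4 gray
        4 black
        7→6: 6 black — skip
        7→9: 9 is gray → back edge
First back edge: 7 → 9.

7→9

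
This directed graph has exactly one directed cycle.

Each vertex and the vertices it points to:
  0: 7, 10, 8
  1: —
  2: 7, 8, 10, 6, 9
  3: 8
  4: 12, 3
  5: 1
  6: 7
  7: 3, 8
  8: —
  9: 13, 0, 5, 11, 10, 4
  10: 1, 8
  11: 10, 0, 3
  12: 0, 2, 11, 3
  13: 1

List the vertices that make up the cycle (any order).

2, 4, 9, 12

DFS with gray/black marking from 12:
12 gray
  0 gray
    7 gray
      3 gray
        8 gray
        8 black
      3 black
      7→8: 8 black — skip
    7 black
    10 gray
      1 gray
      1 black
      10→8: 8 black — skip
    10 black
    0→8: 8 black — skip
  0 black
  2 gray
    2→7: 7 black — skip
    2→8: 8 black — skip
    2→10: 10 black — skip
    6 gray
      6→7: 7 black — skip
    6 black
    9 gray
      13 gray
        13→1: 1 black — skip
      13 black
      9→0: 0 black — skip
      5 gray
        5→1: 1 black — skip
      5 black
      11 gray
        11→10: 10 black — skip
        11→0: 0 black — skip
        11→3: 3 black — skip
      11 black
      9→10: 10 black — skip
      4 gray
        4→12: 12 is gray → back edge
Back edge closes the cycle 12 → 2 → 9 → 4 → 12; its vertices are {2, 4, 9, 12}.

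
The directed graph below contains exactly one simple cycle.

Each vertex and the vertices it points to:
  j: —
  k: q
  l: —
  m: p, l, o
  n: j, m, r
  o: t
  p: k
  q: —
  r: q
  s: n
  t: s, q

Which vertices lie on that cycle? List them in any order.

m, n, o, s, t

DFS with gray/black marking from n:
n gray
  j gray
  j black
  m gray
    p gray
      k gray
        q gray
        q black
      k black
    p black
    l gray
    l black
    o gray
      t gray
        s gray
          s→n: n is gray → back edge
Back edge closes the cycle n → m → o → t → s → n; its vertices are {m, n, o, s, t}.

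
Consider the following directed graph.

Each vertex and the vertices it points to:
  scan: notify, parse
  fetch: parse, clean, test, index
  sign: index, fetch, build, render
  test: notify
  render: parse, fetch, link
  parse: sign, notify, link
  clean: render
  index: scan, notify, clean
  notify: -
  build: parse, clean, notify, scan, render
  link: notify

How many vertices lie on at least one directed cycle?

8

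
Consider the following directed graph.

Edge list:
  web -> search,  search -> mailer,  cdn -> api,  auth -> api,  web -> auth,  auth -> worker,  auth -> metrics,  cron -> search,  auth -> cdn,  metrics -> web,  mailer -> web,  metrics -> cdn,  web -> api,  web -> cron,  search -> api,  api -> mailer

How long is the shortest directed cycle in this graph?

3

For each vertex v, BFS finds the shortest path from v back to v.
The shortest such closed walk is web → api → mailer → web, length 3.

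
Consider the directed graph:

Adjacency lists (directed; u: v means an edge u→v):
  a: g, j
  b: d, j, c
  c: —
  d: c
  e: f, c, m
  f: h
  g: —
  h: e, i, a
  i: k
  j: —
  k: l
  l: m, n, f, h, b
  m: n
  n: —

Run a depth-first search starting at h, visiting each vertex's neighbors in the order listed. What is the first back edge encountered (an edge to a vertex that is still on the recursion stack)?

f->h

DFS from h (visiting each vertex's neighbors in the order listed); mark gray on enter, black on exit:
h gray
  e gray
    f gray
      f→h: h is gray → back edge
First back edge: f → h.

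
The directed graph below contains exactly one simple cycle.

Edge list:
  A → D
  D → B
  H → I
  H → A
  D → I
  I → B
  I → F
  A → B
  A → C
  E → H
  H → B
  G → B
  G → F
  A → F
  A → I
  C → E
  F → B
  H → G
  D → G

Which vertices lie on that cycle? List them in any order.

A, C, E, H

DFS with gray/black marking from H:
H gray
  G gray
    B gray
    B black
    F gray
      F→B: B black — skip
    F black
  G black
  A gray
    C gray
      E gray
        E→H: H is gray → back edge
Back edge closes the cycle H → A → C → E → H; its vertices are {A, C, E, H}.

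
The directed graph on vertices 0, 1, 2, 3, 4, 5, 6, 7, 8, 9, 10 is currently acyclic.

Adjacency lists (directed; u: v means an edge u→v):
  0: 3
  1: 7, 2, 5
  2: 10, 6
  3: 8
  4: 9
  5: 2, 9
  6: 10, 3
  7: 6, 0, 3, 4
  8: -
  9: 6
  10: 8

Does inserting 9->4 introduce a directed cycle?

Adding 9→4 creates a cycle iff 4 can already reach 9.
Path from 4: 4 → 9.
So 4 → … → 9 → 4 is a cycle.

Yes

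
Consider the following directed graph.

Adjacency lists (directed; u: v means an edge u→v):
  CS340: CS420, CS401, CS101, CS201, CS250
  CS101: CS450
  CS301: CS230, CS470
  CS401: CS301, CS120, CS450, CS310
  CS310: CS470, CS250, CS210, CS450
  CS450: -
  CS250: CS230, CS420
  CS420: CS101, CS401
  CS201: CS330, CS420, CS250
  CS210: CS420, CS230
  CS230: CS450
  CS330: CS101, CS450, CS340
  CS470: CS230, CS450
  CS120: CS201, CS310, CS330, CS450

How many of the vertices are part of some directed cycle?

9

A vertex is on a directed cycle iff it belongs to a strongly connected component of size ≥ 2 (or has a self-loop).
The vertices on cycles are {CS120, CS201, CS210, CS250, CS310, CS330, CS340, CS401, CS420} — 9 in total.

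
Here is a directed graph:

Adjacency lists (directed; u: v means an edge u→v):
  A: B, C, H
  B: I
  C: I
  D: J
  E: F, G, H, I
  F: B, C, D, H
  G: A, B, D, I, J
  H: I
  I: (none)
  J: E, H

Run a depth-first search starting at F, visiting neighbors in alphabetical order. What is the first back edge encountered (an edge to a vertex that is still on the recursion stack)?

E->F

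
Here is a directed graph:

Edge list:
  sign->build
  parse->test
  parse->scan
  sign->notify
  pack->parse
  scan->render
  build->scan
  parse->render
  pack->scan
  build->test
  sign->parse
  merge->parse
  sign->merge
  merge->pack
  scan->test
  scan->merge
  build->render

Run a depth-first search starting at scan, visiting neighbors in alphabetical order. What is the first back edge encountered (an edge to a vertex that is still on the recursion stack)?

parse→scan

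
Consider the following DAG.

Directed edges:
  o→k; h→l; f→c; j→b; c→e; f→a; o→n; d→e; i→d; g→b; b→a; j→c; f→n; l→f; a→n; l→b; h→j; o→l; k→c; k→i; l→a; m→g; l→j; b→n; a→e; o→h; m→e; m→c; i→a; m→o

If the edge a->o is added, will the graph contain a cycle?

Yes

Adding a→o creates a cycle iff o can already reach a.
Path from o: o → l → a.
So o → … → a → o is a cycle.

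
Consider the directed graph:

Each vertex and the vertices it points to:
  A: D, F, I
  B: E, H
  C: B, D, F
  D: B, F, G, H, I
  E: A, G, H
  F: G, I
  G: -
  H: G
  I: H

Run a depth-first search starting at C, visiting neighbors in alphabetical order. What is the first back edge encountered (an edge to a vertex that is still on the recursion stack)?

D→B

DFS from C (visiting neighbors in alphabetical order); mark gray on enter, black on exit:
C gray
  B gray
    E gray
      A gray
        D gray
          D→B: B is gray → back edge
First back edge: D → B.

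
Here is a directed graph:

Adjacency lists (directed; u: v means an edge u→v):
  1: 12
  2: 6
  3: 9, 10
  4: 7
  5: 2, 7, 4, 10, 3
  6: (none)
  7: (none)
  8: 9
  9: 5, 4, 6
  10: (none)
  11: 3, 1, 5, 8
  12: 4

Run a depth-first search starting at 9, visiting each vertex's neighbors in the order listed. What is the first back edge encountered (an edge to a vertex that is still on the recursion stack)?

DFS from 9 (visiting each vertex's neighbors in the order listed); mark gray on enter, black on exit:
9 gray
  5 gray
    2 gray
      6 gray
      6 black
    2 black
    7 gray
    7 black
    4 gray
      4→7: 7 black — skip
    4 black
    10 gray
    10 black
    3 gray
      3→9: 9 is gray → back edge
First back edge: 3 → 9.

3→9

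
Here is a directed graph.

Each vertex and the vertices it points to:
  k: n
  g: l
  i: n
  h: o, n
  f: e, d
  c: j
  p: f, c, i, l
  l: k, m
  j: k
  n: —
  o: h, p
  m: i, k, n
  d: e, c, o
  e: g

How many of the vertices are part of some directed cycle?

5

A vertex is on a directed cycle iff it belongs to a strongly connected component of size ≥ 2 (or has a self-loop).
The vertices on cycles are {d, f, h, o, p} — 5 in total.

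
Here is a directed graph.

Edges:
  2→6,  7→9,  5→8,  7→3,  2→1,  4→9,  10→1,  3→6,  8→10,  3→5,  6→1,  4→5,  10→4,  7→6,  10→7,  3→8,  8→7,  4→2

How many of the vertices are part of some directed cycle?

6

A vertex is on a directed cycle iff it belongs to a strongly connected component of size ≥ 2 (or has a self-loop).
The vertices on cycles are {3, 4, 5, 7, 8, 10} — 6 in total.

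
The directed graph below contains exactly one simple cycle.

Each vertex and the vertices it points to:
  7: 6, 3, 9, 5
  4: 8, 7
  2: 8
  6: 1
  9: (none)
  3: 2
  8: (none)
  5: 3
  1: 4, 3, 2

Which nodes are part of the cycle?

DFS with gray/black marking from 6:
6 gray
  1 gray
    4 gray
      8 gray
      8 black
      7 gray
        7→6: 6 is gray → back edge
Back edge closes the cycle 6 → 1 → 4 → 7 → 6; its vertices are {1, 4, 6, 7}.

1, 4, 6, 7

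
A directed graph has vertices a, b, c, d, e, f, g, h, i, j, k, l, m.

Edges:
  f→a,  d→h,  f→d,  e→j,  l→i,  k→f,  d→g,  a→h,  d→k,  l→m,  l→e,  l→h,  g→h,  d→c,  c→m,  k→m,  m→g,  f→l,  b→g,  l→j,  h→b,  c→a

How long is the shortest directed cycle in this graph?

For each vertex v, BFS finds the shortest path from v back to v.
The shortest such closed walk is f → d → k → f, length 3.

3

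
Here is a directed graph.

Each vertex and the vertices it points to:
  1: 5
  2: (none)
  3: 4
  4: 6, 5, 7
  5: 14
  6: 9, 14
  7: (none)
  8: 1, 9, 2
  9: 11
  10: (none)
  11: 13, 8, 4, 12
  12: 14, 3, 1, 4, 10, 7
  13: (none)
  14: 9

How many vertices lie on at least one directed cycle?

10

A vertex is on a directed cycle iff it belongs to a strongly connected component of size ≥ 2 (or has a self-loop).
The vertices on cycles are {1, 3, 4, 5, 6, 8, 9, 11, 12, 14} — 10 in total.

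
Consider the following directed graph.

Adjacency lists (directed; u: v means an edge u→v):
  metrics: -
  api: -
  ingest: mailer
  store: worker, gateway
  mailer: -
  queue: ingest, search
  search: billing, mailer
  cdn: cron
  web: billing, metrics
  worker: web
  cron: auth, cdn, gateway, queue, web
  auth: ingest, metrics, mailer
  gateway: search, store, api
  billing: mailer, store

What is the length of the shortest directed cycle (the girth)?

2

For each vertex v, BFS finds the shortest path from v back to v.
The shortest such closed walk is cron → cdn → cron, length 2.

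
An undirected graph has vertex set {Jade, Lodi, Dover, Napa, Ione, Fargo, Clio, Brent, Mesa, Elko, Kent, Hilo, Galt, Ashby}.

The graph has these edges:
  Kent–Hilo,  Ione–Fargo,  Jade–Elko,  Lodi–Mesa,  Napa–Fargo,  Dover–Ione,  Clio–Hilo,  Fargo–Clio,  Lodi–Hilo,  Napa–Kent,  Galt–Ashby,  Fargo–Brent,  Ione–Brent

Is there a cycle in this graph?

Yes

DFS, tracking each vertex's parent; an edge to a visited non-parent vertex closes a cycle.
Start from Fargo:
visit Fargo (parent –)
  visit Ione (parent Fargo)
    visit Dover (parent Ione)
      Dover–Ione: parent, skip
    visit Brent (parent Ione)
      Brent–Fargo: Fargo visited and ≠ parent → cycle
Cycle: Fargo – Ione – Brent – Fargo.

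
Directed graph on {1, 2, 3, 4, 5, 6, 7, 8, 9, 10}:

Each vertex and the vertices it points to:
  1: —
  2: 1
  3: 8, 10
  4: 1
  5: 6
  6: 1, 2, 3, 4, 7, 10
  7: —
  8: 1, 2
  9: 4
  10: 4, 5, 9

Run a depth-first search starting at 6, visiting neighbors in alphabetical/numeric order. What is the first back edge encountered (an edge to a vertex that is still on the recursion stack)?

5->6

DFS from 6 (visiting neighbors in alphabetical/numeric order); mark gray on enter, black on exit:
6 gray
  1 gray
  1 black
  2 gray
    2→1: 1 black — skip
  2 black
  3 gray
    8 gray
      8→1: 1 black — skip
      8→2: 2 black — skip
    8 black
    10 gray
      4 gray
        4→1: 1 black — skip
      4 black
      5 gray
        5→6: 6 is gray → back edge
First back edge: 5 → 6.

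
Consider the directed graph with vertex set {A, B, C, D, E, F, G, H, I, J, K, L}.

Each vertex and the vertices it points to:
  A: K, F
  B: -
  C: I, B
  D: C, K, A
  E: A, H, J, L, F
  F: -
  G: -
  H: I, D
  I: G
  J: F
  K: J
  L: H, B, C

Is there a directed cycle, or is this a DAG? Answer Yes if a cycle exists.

DFS with white/gray/black marking, starting from J:
J gray
  F gray
  F black
J black
A gray
  K gray
    K→J: J black — skip
  K black
  A→F: F black — skip
A black
B gray
B black
C gray
  I gray
    G gray
    G black
  I black
  C→B: B black — skip
C black
D gray
  D→C: C black — skip
  D→K: K black — skip
  D→A: A black — skip
D black
E gray
  E→A: A black — skip
  H gray
    H→I: I black — skip
    H→D: D black — skip
  H black
  E→J: J black — skip
  L gray
    L→H: H black — skip
    L→B: B black — skip
    L→C: C black — skip
  L black
  E→F: F black — skip
E black
Every edge goes to a white or black vertex — no back edge, so the graph is acyclic.

No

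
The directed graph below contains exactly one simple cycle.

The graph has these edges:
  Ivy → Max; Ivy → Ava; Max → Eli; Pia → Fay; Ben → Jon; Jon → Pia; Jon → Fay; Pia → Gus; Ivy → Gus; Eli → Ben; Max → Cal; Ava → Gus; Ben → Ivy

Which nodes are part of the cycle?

Ben, Eli, Ivy, Max

DFS with gray/black marking from Ben:
Ben gray
  Jon gray
    Fay gray
    Fay black
    Pia gray
      Gus gray
      Gus black
      Pia→Fay: Fay black — skip
    Pia black
  Jon black
  Ivy gray
    Ivy→Gus: Gus black — skip
    Max gray
      Cal gray
      Cal black
      Eli gray
        Eli→Ben: Ben is gray → back edge
Back edge closes the cycle Ben → Ivy → Max → Eli → Ben; its vertices are {Ben, Eli, Ivy, Max}.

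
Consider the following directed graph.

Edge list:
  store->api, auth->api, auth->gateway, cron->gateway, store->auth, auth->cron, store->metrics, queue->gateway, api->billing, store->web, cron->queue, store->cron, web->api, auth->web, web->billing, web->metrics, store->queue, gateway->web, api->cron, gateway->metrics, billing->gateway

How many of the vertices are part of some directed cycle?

6

A vertex is on a directed cycle iff it belongs to a strongly connected component of size ≥ 2 (or has a self-loop).
The vertices on cycles are {api, web, cron, queue, billing, gateway} — 6 in total.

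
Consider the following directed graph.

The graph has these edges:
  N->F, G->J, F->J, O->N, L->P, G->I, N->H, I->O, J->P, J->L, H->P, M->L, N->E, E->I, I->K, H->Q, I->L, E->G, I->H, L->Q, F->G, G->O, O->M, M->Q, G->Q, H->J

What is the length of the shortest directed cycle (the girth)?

For each vertex v, BFS finds the shortest path from v back to v.
The shortest such closed walk is E → G → O → N → E, length 4.

4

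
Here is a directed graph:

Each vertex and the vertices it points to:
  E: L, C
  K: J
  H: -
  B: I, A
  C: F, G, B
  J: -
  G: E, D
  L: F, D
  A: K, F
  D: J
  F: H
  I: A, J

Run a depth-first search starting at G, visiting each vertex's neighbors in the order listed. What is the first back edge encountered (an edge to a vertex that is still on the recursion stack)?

C->G

DFS from G (visiting each vertex's neighbors in the order listed); mark gray on enter, black on exit:
G gray
  E gray
    L gray
      F gray
        H gray
        H black
      F black
      D gray
        J gray
        J black
      D black
    L black
    C gray
      C→F: F black — skip
      C→G: G is gray → back edge
First back edge: C → G.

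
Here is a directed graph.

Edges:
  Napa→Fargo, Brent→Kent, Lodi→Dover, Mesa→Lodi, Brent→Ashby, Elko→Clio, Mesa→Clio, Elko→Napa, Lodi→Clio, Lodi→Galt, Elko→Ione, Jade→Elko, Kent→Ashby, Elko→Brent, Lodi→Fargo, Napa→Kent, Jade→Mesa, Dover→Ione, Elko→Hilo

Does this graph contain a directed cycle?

No

DFS with white/gray/black marking, starting from Napa:
Napa gray
  Fargo gray
  Fargo black
  Kent gray
    Ashby gray
    Ashby black
  Kent black
Napa black
Elko gray
  Ione gray
  Ione black
  Elko→Napa: Napa black — skip
  Brent gray
    Brent→Kent: Kent black — skip
    Brent→Ashby: Ashby black — skip
  Brent black
  Hilo gray
  Hilo black
  Clio gray
  Clio black
Elko black
Lodi gray
  Galt gray
  Galt black
  Lodi→Clio: Clio black — skip
  Lodi→Fargo: Fargo black — skip
  Dover gray
    Dover→Ione: Ione black — skip
  Dover black
Lodi black
Mesa gray
  Mesa→Clio: Clio black — skip
  Mesa→Lodi: Lodi black — skip
Mesa black
Jade gray
  Jade→Elko: Elko black — skip
  Jade→Mesa: Mesa black — skip
Jade black
Every edge goes to a white or black vertex — no back edge, so the graph is acyclic.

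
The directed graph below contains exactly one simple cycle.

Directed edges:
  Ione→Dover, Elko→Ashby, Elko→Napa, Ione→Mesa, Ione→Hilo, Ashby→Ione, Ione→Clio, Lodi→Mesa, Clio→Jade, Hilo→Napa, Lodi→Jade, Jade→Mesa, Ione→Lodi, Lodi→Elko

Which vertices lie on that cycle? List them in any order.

Elko, Ione, Lodi, Ashby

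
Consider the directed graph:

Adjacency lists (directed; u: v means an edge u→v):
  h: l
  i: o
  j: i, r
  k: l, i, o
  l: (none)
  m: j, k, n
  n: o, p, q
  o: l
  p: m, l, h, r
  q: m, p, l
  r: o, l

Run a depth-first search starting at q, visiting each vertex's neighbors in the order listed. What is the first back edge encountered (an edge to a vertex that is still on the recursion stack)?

p->m

DFS from q (visiting each vertex's neighbors in the order listed); mark gray on enter, black on exit:
q gray
  m gray
    j gray
      i gray
        o gray
          l gray
          l black
        o black
      i black
      r gray
        r→o: o black — skip
        r→l: l black — skip
      r black
    j black
    k gray
      k→l: l black — skip
      k→i: i black — skip
      k→o: o black — skip
    k black
    n gray
      n→o: o black — skip
      p gray
        p→m: m is gray → back edge
First back edge: p → m.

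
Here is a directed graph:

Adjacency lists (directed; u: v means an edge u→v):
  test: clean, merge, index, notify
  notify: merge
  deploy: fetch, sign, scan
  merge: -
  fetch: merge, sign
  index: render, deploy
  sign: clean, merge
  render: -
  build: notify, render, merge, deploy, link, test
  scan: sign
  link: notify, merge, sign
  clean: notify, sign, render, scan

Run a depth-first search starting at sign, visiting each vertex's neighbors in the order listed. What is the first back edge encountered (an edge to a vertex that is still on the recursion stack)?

clean→sign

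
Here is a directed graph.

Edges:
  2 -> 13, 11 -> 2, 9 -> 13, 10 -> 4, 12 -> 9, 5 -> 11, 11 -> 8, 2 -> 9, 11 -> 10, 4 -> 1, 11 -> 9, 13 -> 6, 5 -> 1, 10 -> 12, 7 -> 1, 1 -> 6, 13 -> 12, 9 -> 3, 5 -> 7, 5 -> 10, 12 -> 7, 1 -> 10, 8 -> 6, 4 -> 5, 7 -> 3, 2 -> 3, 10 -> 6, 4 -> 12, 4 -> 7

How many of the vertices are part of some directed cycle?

10

A vertex is on a directed cycle iff it belongs to a strongly connected component of size ≥ 2 (or has a self-loop).
The vertices on cycles are {1, 2, 4, 5, 7, 9, 10, 11, 12, 13} — 10 in total.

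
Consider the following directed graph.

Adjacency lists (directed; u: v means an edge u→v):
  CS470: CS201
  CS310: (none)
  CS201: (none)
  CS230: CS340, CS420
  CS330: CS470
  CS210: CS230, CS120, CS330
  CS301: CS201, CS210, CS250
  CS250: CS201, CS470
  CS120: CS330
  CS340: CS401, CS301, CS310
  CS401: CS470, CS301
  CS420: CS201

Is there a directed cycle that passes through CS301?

CS301 is on a cycle iff CS301 can reach itself via ≥1 edge.
CS301 → CS210 → CS230 → CS340 → CS301 — yes.

Yes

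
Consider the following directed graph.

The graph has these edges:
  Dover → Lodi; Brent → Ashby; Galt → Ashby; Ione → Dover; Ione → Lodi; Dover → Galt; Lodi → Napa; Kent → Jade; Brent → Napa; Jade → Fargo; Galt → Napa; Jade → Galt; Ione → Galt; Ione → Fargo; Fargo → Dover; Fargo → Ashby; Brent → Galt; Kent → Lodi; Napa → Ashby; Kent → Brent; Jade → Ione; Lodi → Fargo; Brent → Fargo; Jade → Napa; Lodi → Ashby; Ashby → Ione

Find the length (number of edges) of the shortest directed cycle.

3

For each vertex v, BFS finds the shortest path from v back to v.
The shortest such closed walk is Ione → Fargo → Ashby → Ione, length 3.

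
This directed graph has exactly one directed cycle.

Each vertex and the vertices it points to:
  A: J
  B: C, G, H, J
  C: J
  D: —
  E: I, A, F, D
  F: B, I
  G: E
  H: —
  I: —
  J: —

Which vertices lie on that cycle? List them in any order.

B, E, F, G

DFS with gray/black marking from B:
B gray
  C gray
    J gray
    J black
  C black
  G gray
    E gray
      I gray
      I black
      A gray
        A→J: J black — skip
      A black
      F gray
        F→B: B is gray → back edge
Back edge closes the cycle B → G → E → F → B; its vertices are {B, E, F, G}.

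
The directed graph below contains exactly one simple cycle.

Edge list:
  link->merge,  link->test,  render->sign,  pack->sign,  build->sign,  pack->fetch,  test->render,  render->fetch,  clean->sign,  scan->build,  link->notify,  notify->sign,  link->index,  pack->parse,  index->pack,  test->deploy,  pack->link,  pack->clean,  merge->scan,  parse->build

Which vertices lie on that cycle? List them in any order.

DFS with gray/black marking from link:
link gray
  index gray
    pack gray
      clean gray
        sign gray
        sign black
      clean black
      pack→sign: sign black — skip
      fetch gray
      fetch black
      parse gray
        build gray
          build→sign: sign black — skip
        build black
      parse black
      pack→link: link is gray → back edge
Back edge closes the cycle link → index → pack → link; its vertices are {link, pack, index}.

link, pack, index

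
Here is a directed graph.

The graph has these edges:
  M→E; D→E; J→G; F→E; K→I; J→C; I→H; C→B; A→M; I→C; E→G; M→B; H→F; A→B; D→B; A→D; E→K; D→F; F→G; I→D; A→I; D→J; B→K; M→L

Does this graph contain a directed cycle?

Yes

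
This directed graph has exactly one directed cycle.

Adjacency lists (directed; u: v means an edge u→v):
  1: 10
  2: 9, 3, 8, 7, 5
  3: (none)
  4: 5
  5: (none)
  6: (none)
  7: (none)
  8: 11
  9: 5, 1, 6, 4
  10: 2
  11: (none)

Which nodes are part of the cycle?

1, 2, 9, 10

DFS with gray/black marking from 2:
2 gray
  9 gray
    5 gray
    5 black
    1 gray
      10 gray
        10→2: 2 is gray → back edge
Back edge closes the cycle 2 → 9 → 1 → 10 → 2; its vertices are {1, 2, 9, 10}.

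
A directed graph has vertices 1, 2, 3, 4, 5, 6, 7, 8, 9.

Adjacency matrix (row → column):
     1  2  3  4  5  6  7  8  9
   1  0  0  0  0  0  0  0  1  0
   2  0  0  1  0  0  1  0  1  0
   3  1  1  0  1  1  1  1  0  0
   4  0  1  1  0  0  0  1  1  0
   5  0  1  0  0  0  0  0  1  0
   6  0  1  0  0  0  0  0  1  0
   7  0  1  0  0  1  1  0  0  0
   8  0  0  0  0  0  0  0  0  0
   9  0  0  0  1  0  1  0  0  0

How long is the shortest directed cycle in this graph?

2

For each vertex v, BFS finds the shortest path from v back to v.
The shortest such closed walk is 4 → 3 → 4, length 2.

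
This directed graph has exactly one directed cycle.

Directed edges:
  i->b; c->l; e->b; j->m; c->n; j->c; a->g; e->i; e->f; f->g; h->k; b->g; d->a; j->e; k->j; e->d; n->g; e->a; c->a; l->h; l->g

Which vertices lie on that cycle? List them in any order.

c, h, j, k, l

DFS with gray/black marking from j:
j gray
  c gray
    a gray
      g gray
      g black
    a black
    n gray
      n→g: g black — skip
    n black
    l gray
      h gray
        k gray
          k→j: j is gray → back edge
Back edge closes the cycle j → c → l → h → k → j; its vertices are {c, h, j, k, l}.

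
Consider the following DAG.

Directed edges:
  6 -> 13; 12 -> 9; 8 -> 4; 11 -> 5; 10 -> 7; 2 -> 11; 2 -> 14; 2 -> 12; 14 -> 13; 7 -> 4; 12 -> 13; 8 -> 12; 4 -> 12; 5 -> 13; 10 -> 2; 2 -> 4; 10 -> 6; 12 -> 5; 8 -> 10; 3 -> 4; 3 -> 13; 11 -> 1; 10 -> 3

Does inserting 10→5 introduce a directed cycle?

No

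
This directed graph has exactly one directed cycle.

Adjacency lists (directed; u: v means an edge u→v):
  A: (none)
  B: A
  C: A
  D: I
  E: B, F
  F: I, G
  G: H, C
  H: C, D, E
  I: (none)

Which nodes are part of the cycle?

E, F, G, H

DFS with gray/black marking from G:
G gray
  H gray
    C gray
      A gray
      A black
    C black
    D gray
      I gray
      I black
    D black
    E gray
      B gray
        B→A: A black — skip
      B black
      F gray
        F→I: I black — skip
        F→G: G is gray → back edge
Back edge closes the cycle G → H → E → F → G; its vertices are {E, F, G, H}.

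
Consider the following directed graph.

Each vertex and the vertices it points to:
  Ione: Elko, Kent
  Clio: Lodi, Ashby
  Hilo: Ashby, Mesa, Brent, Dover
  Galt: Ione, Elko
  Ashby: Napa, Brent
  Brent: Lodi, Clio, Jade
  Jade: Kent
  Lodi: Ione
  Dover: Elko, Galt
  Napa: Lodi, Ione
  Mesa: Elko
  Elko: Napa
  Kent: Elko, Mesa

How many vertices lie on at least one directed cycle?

9

A vertex is on a directed cycle iff it belongs to a strongly connected component of size ≥ 2 (or has a self-loop).
The vertices on cycles are {Clio, Elko, Ione, Kent, Lodi, Mesa, Napa, Ashby, Brent} — 9 in total.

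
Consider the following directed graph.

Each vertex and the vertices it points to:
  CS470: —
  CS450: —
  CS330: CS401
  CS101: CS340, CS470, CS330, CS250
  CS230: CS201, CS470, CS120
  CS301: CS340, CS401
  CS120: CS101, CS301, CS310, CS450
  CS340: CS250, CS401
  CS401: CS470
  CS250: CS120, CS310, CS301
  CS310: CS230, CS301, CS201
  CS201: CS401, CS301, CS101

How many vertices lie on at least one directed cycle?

A vertex is on a directed cycle iff it belongs to a strongly connected component of size ≥ 2 (or has a self-loop).
The vertices on cycles are {CS101, CS120, CS201, CS230, CS250, CS301, CS310, CS340} — 8 in total.

8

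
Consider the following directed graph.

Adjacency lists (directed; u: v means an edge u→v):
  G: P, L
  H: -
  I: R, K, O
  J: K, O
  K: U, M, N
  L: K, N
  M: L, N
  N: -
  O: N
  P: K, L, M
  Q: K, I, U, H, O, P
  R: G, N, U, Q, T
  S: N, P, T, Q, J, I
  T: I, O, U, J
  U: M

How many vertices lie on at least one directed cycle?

8

A vertex is on a directed cycle iff it belongs to a strongly connected component of size ≥ 2 (or has a self-loop).
The vertices on cycles are {I, K, L, M, Q, R, T, U} — 8 in total.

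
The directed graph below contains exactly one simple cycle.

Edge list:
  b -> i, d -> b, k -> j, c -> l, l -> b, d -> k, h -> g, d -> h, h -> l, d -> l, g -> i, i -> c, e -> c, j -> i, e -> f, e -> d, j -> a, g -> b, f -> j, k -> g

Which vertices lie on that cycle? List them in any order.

b, c, i, l

DFS with gray/black marking from c:
c gray
  l gray
    b gray
      i gray
        i→c: c is gray → back edge
Back edge closes the cycle c → l → b → i → c; its vertices are {b, c, i, l}.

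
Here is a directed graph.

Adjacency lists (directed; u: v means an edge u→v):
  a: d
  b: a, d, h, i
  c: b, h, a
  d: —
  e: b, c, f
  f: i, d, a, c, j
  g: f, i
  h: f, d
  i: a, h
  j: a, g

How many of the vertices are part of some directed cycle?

7

A vertex is on a directed cycle iff it belongs to a strongly connected component of size ≥ 2 (or has a self-loop).
The vertices on cycles are {b, c, f, g, h, i, j} — 7 in total.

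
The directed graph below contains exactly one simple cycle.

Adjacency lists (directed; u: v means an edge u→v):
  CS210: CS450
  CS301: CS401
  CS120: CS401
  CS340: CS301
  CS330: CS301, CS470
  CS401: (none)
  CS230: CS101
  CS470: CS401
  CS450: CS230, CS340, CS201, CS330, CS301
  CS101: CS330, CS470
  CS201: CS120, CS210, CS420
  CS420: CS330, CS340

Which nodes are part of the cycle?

CS201, CS210, CS450

DFS with gray/black marking from CS450:
CS450 gray
  CS230 gray
    CS101 gray
      CS330 gray
        CS301 gray
          CS401 gray
          CS401 black
        CS301 black
        CS470 gray
          CS470→CS401: CS401 black — skip
        CS470 black
      CS330 black
      CS101→CS470: CS470 black — skip
    CS101 black
  CS230 black
  CS340 gray
    CS340→CS301: CS301 black — skip
  CS340 black
  CS201 gray
    CS120 gray
      CS120→CS401: CS401 black — skip
    CS120 black
    CS210 gray
      CS210→CS450: CS450 is gray → back edge
Back edge closes the cycle CS450 → CS201 → CS210 → CS450; its vertices are {CS201, CS210, CS450}.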